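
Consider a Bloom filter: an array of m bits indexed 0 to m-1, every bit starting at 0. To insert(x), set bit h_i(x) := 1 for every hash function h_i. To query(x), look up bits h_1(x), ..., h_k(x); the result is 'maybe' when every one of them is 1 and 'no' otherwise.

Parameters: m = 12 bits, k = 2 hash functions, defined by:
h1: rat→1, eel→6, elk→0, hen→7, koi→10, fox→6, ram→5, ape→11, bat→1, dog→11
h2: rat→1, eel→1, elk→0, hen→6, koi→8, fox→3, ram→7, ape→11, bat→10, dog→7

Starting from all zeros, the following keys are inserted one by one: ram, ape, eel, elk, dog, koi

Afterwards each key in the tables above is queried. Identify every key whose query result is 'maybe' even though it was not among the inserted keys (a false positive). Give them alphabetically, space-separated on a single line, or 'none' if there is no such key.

Answer: bat hen rat

Derivation:
Start: bits=000000000000
After insert 'ram': sets bits 5 7 -> bits=000001010000
After insert 'ape': sets bits 11 -> bits=000001010001
After insert 'eel': sets bits 1 6 -> bits=010001110001
After insert 'elk': sets bits 0 -> bits=110001110001
After insert 'dog': sets bits 7 11 -> bits=110001110001
After insert 'koi': sets bits 8 10 -> bits=110001111011
Not inserted: bat fox hen rat — query each against bits=110001111011:
query bat: checks bit1=1, bit10=1 (all 1) -> maybe => FALSE POSITIVE
query fox: checks bit3=0, bit6=1 (has a 0) -> no => not a false positive
query hen: checks bit6=1, bit7=1 (all 1) -> maybe => FALSE POSITIVE
query rat: checks bit1=1 (all 1) -> maybe => FALSE POSITIVE
False positives (alphabetical): bat hen rat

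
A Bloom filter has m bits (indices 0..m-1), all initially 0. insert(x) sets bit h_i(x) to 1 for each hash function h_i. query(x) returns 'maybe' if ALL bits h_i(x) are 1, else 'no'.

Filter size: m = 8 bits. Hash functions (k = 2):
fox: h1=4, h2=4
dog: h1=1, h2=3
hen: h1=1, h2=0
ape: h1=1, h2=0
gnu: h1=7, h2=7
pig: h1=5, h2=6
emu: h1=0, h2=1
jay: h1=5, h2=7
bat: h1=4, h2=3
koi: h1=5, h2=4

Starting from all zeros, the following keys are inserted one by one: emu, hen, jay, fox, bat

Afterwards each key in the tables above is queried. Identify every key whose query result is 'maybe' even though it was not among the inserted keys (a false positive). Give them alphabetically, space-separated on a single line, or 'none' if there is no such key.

Answer: ape dog gnu koi

Derivation:
Start: bits=00000000
After insert 'emu': sets bits 0 1 -> bits=11000000
After insert 'hen': sets bits 0 1 -> bits=11000000
After insert 'jay': sets bits 5 7 -> bits=11000101
After insert 'fox': sets bits 4 -> bits=11001101
After insert 'bat': sets bits 3 4 -> bits=11011101
Not inserted: ape dog gnu koi pig — query each against bits=11011101:
query ape: checks bit0=1, bit1=1 (all 1) -> maybe => FALSE POSITIVE
query dog: checks bit1=1, bit3=1 (all 1) -> maybe => FALSE POSITIVE
query gnu: checks bit7=1 (all 1) -> maybe => FALSE POSITIVE
query koi: checks bit4=1, bit5=1 (all 1) -> maybe => FALSE POSITIVE
query pig: checks bit5=1, bit6=0 (has a 0) -> no => not a false positive
False positives (alphabetical): ape dog gnu koi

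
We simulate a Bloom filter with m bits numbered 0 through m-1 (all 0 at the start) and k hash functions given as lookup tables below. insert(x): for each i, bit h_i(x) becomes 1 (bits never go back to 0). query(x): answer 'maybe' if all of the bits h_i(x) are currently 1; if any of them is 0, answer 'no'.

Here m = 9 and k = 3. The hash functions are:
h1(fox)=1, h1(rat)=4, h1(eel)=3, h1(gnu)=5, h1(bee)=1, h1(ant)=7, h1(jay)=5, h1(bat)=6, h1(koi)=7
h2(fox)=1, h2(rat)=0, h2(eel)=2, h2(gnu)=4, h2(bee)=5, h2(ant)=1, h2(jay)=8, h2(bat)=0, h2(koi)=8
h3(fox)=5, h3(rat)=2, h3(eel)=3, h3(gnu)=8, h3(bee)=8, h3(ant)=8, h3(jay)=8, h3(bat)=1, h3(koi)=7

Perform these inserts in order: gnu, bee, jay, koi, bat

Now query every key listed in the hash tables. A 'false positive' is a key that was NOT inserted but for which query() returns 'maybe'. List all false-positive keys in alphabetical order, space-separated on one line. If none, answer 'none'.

Start: bits=000000000
After insert 'gnu': sets bits 4 5 8 -> bits=000011001
After insert 'bee': sets bits 1 5 8 -> bits=010011001
After insert 'jay': sets bits 5 8 -> bits=010011001
After insert 'koi': sets bits 7 8 -> bits=010011011
After insert 'bat': sets bits 0 1 6 -> bits=110011111
Not inserted: ant eel fox rat — query each against bits=110011111:
query ant: checks bit1=1, bit7=1, bit8=1 (all 1) -> maybe => FALSE POSITIVE
query eel: checks bit2=0, bit3=0 (has a 0) -> no => not a false positive
query fox: checks bit1=1, bit5=1 (all 1) -> maybe => FALSE POSITIVE
query rat: checks bit0=1, bit2=0, bit4=1 (has a 0) -> no => not a false positive
False positives (alphabetical): ant fox

Answer: ant fox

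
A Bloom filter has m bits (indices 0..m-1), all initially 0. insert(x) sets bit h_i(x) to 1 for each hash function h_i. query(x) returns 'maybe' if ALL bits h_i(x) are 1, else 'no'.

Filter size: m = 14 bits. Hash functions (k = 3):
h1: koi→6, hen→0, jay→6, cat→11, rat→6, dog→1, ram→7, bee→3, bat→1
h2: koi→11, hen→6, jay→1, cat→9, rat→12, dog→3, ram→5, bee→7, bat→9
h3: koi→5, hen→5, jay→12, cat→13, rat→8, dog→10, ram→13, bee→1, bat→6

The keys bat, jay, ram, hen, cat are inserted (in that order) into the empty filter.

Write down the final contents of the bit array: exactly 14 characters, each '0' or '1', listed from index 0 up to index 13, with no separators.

Start: bits=00000000000000
After insert 'bat': sets bits 1 6 9 -> bits=01000010010000
After insert 'jay': sets bits 1 6 12 -> bits=01000010010010
After insert 'ram': sets bits 5 7 13 -> bits=01000111010011
After insert 'hen': sets bits 0 5 6 -> bits=11000111010011
After insert 'cat': sets bits 9 11 13 -> bits=11000111010111

Answer: 11000111010111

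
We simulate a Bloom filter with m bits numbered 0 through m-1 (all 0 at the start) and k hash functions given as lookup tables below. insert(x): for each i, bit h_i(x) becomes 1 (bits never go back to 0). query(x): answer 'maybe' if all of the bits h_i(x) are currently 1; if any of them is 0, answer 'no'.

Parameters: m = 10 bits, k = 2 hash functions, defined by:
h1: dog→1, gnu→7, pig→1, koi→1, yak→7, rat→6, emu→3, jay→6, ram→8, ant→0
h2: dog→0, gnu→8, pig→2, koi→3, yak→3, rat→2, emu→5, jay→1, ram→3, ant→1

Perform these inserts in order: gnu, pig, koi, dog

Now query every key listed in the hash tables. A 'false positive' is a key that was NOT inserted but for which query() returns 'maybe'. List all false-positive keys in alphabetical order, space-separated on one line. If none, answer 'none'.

Answer: ant ram yak

Derivation:
Start: bits=0000000000
After insert 'gnu': sets bits 7 8 -> bits=0000000110
After insert 'pig': sets bits 1 2 -> bits=0110000110
After insert 'koi': sets bits 1 3 -> bits=0111000110
After insert 'dog': sets bits 0 1 -> bits=1111000110
Not inserted: ant emu jay ram rat yak — query each against bits=1111000110:
query ant: checks bit0=1, bit1=1 (all 1) -> maybe => FALSE POSITIVE
query emu: checks bit3=1, bit5=0 (has a 0) -> no => not a false positive
query jay: checks bit1=1, bit6=0 (has a 0) -> no => not a false positive
query ram: checks bit3=1, bit8=1 (all 1) -> maybe => FALSE POSITIVE
query rat: checks bit2=1, bit6=0 (has a 0) -> no => not a false positive
query yak: checks bit3=1, bit7=1 (all 1) -> maybe => FALSE POSITIVE
False positives (alphabetical): ant ram yak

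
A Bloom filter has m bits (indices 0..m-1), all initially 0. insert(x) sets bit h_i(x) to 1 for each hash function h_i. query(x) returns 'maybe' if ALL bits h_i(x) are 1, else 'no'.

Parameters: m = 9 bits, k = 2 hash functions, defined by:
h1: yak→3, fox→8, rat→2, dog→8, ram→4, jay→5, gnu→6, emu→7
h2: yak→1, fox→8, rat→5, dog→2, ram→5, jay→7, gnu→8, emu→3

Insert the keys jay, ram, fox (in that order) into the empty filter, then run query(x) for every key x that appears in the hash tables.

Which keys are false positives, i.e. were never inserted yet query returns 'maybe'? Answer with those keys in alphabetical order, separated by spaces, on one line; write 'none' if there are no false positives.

Answer: none

Derivation:
Start: bits=000000000
After insert 'jay': sets bits 5 7 -> bits=000001010
After insert 'ram': sets bits 4 5 -> bits=000011010
After insert 'fox': sets bits 8 -> bits=000011011
Not inserted: dog emu gnu rat yak — query each against bits=000011011:
query dog: checks bit2=0, bit8=1 (has a 0) -> no => not a false positive
query emu: checks bit3=0, bit7=1 (has a 0) -> no => not a false positive
query gnu: checks bit6=0, bit8=1 (has a 0) -> no => not a false positive
query rat: checks bit2=0, bit5=1 (has a 0) -> no => not a false positive
query yak: checks bit1=0, bit3=0 (has a 0) -> no => not a false positive
False positives (alphabetical): none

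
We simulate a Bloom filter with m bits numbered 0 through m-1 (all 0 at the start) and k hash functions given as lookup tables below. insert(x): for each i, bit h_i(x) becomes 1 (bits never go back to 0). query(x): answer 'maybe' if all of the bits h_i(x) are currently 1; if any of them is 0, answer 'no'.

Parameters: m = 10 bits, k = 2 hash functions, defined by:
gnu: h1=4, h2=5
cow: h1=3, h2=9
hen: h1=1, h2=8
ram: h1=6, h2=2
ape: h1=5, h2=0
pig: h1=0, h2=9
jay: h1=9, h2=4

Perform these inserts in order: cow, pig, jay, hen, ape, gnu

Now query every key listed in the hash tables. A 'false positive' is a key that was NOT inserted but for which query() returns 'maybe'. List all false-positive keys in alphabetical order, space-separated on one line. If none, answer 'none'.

Answer: none

Derivation:
Start: bits=0000000000
After insert 'cow': sets bits 3 9 -> bits=0001000001
After insert 'pig': sets bits 0 9 -> bits=1001000001
After insert 'jay': sets bits 4 9 -> bits=1001100001
After insert 'hen': sets bits 1 8 -> bits=1101100011
After insert 'ape': sets bits 0 5 -> bits=1101110011
After insert 'gnu': sets bits 4 5 -> bits=1101110011
Not inserted: ram — query each against bits=1101110011:
query ram: checks bit2=0, bit6=0 (has a 0) -> no => not a false positive
False positives (alphabetical): none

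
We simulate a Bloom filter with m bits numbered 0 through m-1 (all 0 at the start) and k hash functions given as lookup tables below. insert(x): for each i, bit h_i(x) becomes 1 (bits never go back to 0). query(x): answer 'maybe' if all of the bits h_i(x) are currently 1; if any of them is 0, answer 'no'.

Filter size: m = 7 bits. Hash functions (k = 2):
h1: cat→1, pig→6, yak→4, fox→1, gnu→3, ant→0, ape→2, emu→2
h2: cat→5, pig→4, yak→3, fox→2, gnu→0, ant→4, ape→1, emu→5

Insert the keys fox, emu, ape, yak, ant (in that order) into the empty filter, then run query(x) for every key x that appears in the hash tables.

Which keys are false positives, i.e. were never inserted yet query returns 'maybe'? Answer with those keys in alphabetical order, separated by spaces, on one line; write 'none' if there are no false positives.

Answer: cat gnu

Derivation:
Start: bits=0000000
After insert 'fox': sets bits 1 2 -> bits=0110000
After insert 'emu': sets bits 2 5 -> bits=0110010
After insert 'ape': sets bits 1 2 -> bits=0110010
After insert 'yak': sets bits 3 4 -> bits=0111110
After insert 'ant': sets bits 0 4 -> bits=1111110
Not inserted: cat gnu pig — query each against bits=1111110:
query cat: checks bit1=1, bit5=1 (all 1) -> maybe => FALSE POSITIVE
query gnu: checks bit0=1, bit3=1 (all 1) -> maybe => FALSE POSITIVE
query pig: checks bit4=1, bit6=0 (has a 0) -> no => not a false positive
False positives (alphabetical): cat gnu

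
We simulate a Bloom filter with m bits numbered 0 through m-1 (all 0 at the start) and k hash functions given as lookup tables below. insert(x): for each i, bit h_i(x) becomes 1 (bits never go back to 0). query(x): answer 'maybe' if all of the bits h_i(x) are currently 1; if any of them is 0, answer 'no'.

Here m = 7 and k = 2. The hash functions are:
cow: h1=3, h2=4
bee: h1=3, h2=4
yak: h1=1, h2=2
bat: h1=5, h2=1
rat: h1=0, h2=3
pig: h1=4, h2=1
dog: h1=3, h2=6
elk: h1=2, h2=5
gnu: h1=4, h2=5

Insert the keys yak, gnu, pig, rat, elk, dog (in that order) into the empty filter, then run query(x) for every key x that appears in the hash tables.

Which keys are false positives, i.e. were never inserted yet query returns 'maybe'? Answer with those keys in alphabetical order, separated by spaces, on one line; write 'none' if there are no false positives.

Answer: bat bee cow

Derivation:
Start: bits=0000000
After insert 'yak': sets bits 1 2 -> bits=0110000
After insert 'gnu': sets bits 4 5 -> bits=0110110
After insert 'pig': sets bits 1 4 -> bits=0110110
After insert 'rat': sets bits 0 3 -> bits=1111110
After insert 'elk': sets bits 2 5 -> bits=1111110
After insert 'dog': sets bits 3 6 -> bits=1111111
Not inserted: bat bee cow — query each against bits=1111111:
query bat: checks bit1=1, bit5=1 (all 1) -> maybe => FALSE POSITIVE
query bee: checks bit3=1, bit4=1 (all 1) -> maybe => FALSE POSITIVE
query cow: checks bit3=1, bit4=1 (all 1) -> maybe => FALSE POSITIVE
False positives (alphabetical): bat bee cow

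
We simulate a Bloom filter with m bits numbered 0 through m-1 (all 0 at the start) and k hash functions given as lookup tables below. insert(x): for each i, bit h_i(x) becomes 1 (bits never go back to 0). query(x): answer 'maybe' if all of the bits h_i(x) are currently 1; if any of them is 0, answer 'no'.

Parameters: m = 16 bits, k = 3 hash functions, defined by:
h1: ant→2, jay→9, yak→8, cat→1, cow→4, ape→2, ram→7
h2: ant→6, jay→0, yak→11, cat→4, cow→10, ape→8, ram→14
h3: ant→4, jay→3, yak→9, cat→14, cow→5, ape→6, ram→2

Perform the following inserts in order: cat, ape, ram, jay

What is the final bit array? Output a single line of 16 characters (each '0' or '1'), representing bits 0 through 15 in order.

Start: bits=0000000000000000
After insert 'cat': sets bits 1 4 14 -> bits=0100100000000010
After insert 'ape': sets bits 2 6 8 -> bits=0110101010000010
After insert 'ram': sets bits 2 7 14 -> bits=0110101110000010
After insert 'jay': sets bits 0 3 9 -> bits=1111101111000010

Answer: 1111101111000010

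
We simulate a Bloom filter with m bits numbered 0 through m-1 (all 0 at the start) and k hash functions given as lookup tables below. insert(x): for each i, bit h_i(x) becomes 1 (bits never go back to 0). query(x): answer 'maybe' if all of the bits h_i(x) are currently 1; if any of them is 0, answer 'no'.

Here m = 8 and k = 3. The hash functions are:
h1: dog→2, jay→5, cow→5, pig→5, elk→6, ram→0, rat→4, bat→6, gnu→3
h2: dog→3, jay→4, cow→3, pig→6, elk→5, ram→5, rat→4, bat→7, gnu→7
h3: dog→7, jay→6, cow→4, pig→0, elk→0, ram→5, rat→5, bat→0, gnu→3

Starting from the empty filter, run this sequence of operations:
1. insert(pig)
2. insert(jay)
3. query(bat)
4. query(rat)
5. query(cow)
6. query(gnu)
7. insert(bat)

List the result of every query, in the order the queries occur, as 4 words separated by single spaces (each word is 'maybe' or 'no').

Answer: no maybe no no

Derivation:
Start: bits=00000000
Op 1: insert pig -> sets bits 0 5 6 -> bits=10000110
Op 2: insert jay -> sets bits 4 5 6 -> bits=10001110
Op 3: query bat -> checks bit0=1, bit6=1, bit7=0 (has a 0) -> no
Op 4: query rat -> checks bit4=1, bit5=1 (all 1) -> maybe
Op 5: query cow -> checks bit3=0, bit4=1, bit5=1 (has a 0) -> no
Op 6: query gnu -> checks bit3=0, bit7=0 (has a 0) -> no
Op 7: insert bat -> sets bits 0 6 7 -> bits=10001111
Query results in order: no maybe no no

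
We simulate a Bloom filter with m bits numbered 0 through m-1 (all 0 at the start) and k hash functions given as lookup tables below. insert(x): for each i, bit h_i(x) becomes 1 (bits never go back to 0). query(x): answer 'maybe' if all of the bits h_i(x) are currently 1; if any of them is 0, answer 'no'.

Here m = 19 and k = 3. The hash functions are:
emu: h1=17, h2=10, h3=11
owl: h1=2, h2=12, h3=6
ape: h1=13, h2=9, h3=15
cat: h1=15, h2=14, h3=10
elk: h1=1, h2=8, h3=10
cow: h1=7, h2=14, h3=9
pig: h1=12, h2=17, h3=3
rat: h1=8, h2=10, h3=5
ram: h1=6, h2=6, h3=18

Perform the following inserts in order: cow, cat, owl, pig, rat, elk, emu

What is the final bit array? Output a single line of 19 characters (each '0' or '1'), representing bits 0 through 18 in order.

Start: bits=0000000000000000000
After insert 'cow': sets bits 7 9 14 -> bits=0000000101000010000
After insert 'cat': sets bits 10 14 15 -> bits=0000000101100011000
After insert 'owl': sets bits 2 6 12 -> bits=0010001101101011000
After insert 'pig': sets bits 3 12 17 -> bits=0011001101101011010
After insert 'rat': sets bits 5 8 10 -> bits=0011011111101011010
After insert 'elk': sets bits 1 8 10 -> bits=0111011111101011010
After insert 'emu': sets bits 10 11 17 -> bits=0111011111111011010

Answer: 0111011111111011010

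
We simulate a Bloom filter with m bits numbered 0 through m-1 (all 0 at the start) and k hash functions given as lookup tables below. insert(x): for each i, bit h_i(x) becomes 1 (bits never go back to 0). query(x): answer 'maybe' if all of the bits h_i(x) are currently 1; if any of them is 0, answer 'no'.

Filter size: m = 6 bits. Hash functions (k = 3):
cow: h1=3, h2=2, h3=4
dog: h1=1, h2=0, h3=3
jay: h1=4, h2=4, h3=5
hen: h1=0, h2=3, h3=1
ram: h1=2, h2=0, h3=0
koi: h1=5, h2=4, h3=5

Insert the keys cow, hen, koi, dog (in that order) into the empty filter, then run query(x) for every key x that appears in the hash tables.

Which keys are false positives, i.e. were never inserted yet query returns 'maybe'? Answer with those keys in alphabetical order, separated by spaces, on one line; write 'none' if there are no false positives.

Answer: jay ram

Derivation:
Start: bits=000000
After insert 'cow': sets bits 2 3 4 -> bits=001110
After insert 'hen': sets bits 0 1 3 -> bits=111110
After insert 'koi': sets bits 4 5 -> bits=111111
After insert 'dog': sets bits 0 1 3 -> bits=111111
Not inserted: jay ram — query each against bits=111111:
query jay: checks bit4=1, bit5=1 (all 1) -> maybe => FALSE POSITIVE
query ram: checks bit0=1, bit2=1 (all 1) -> maybe => FALSE POSITIVE
False positives (alphabetical): jay ram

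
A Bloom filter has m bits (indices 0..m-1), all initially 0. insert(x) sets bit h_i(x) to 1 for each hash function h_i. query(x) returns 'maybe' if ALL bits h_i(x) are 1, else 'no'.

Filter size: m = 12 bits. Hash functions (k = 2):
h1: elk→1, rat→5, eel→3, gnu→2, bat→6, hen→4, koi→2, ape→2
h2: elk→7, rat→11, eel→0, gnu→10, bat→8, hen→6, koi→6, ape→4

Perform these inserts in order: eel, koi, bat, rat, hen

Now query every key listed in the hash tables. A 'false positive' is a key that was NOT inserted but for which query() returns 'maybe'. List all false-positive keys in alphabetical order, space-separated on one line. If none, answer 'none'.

Start: bits=000000000000
After insert 'eel': sets bits 0 3 -> bits=100100000000
After insert 'koi': sets bits 2 6 -> bits=101100100000
After insert 'bat': sets bits 6 8 -> bits=101100101000
After insert 'rat': sets bits 5 11 -> bits=101101101001
After insert 'hen': sets bits 4 6 -> bits=101111101001
Not inserted: ape elk gnu — query each against bits=101111101001:
query ape: checks bit2=1, bit4=1 (all 1) -> maybe => FALSE POSITIVE
query elk: checks bit1=0, bit7=0 (has a 0) -> no => not a false positive
query gnu: checks bit2=1, bit10=0 (has a 0) -> no => not a false positive
False positives (alphabetical): ape

Answer: ape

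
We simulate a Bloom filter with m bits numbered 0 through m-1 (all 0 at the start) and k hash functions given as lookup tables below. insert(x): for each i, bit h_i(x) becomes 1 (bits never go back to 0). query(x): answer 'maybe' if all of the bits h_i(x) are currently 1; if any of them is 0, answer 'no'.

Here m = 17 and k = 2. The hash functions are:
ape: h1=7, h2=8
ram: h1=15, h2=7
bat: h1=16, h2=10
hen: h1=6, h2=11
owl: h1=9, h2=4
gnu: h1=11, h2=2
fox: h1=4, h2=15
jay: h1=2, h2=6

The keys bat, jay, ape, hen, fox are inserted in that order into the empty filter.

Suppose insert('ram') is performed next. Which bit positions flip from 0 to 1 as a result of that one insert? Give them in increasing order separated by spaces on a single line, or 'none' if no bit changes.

Start: bits=00000000000000000
After insert 'bat': sets bits 10 16 -> bits=00000000001000001
After insert 'jay': sets bits 2 6 -> bits=00100010001000001
After insert 'ape': sets bits 7 8 -> bits=00100011101000001
After insert 'hen': sets bits 6 11 -> bits=00100011101100001
After insert 'fox': sets bits 4 15 -> bits=00101011101100011
insert 'ram' would touch bits 7 15; currently bit7=1, bit15=1
Bits that are 0 among those (would change 0->1): none

Answer: none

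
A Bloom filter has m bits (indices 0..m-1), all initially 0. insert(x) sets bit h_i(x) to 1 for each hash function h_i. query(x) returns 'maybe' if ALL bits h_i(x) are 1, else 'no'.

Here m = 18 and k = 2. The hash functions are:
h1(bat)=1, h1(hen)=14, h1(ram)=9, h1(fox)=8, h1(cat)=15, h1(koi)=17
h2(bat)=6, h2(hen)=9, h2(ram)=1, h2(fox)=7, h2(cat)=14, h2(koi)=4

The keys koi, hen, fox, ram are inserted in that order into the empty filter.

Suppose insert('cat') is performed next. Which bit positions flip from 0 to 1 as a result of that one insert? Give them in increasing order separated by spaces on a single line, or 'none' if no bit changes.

Answer: 15

Derivation:
Start: bits=000000000000000000
After insert 'koi': sets bits 4 17 -> bits=000010000000000001
After insert 'hen': sets bits 9 14 -> bits=000010000100001001
After insert 'fox': sets bits 7 8 -> bits=000010011100001001
After insert 'ram': sets bits 1 9 -> bits=010010011100001001
insert 'cat' would touch bits 14 15; currently bit14=1, bit15=0
Bits that are 0 among those (would change 0->1): 15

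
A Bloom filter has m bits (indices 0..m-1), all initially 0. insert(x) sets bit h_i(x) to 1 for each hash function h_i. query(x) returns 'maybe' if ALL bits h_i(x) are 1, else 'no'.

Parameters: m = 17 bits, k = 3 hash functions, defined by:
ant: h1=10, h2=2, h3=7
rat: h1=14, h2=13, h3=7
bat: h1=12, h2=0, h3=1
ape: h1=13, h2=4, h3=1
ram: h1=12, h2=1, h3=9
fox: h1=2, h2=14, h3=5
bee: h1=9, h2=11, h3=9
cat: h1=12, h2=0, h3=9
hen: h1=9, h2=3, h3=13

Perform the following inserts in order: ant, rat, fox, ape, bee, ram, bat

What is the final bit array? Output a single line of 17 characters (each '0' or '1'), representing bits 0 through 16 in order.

Answer: 11101101011111100

Derivation:
Start: bits=00000000000000000
After insert 'ant': sets bits 2 7 10 -> bits=00100001001000000
After insert 'rat': sets bits 7 13 14 -> bits=00100001001001100
After insert 'fox': sets bits 2 5 14 -> bits=00100101001001100
After insert 'ape': sets bits 1 4 13 -> bits=01101101001001100
After insert 'bee': sets bits 9 11 -> bits=01101101011101100
After insert 'ram': sets bits 1 9 12 -> bits=01101101011111100
After insert 'bat': sets bits 0 1 12 -> bits=11101101011111100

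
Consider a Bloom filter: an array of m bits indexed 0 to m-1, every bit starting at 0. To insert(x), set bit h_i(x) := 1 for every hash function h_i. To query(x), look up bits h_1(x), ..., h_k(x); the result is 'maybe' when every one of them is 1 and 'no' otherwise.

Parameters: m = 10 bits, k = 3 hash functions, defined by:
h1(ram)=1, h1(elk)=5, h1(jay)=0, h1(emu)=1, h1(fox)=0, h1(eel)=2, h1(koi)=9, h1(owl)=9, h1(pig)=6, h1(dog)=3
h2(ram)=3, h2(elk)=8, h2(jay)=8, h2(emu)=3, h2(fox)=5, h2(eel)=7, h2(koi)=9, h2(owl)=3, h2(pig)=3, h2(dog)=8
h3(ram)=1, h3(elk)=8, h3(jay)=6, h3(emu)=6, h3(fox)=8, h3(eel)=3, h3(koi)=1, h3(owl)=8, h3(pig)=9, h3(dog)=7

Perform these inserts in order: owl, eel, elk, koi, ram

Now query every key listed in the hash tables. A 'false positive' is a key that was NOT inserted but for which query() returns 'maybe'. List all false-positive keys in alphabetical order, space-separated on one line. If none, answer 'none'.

Start: bits=0000000000
After insert 'owl': sets bits 3 8 9 -> bits=0001000011
After insert 'eel': sets bits 2 3 7 -> bits=0011000111
After insert 'elk': sets bits 5 8 -> bits=0011010111
After insert 'koi': sets bits 1 9 -> bits=0111010111
After insert 'ram': sets bits 1 3 -> bits=0111010111
Not inserted: dog emu fox jay pig — query each against bits=0111010111:
query dog: checks bit3=1, bit7=1, bit8=1 (all 1) -> maybe => FALSE POSITIVE
query emu: checks bit1=1, bit3=1, bit6=0 (has a 0) -> no => not a false positive
query fox: checks bit0=0, bit5=1, bit8=1 (has a 0) -> no => not a false positive
query jay: checks bit0=0, bit6=0, bit8=1 (has a 0) -> no => not a false positive
query pig: checks bit3=1, bit6=0, bit9=1 (has a 0) -> no => not a false positive
False positives (alphabetical): dog

Answer: dog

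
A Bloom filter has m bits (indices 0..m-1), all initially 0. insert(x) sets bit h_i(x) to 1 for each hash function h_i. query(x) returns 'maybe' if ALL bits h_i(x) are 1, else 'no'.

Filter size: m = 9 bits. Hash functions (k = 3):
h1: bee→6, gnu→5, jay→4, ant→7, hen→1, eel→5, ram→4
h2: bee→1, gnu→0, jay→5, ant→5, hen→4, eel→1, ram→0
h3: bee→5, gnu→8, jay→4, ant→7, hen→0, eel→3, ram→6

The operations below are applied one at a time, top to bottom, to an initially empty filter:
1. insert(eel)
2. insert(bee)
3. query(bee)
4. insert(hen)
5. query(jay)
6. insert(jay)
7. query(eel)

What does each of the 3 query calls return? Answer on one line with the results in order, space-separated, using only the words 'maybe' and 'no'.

Answer: maybe maybe maybe

Derivation:
Start: bits=000000000
Op 1: insert eel -> sets bits 1 3 5 -> bits=010101000
Op 2: insert bee -> sets bits 1 5 6 -> bits=010101100
Op 3: query bee -> checks bit1=1, bit5=1, bit6=1 (all 1) -> maybe
Op 4: insert hen -> sets bits 0 1 4 -> bits=110111100
Op 5: query jay -> checks bit4=1, bit5=1 (all 1) -> maybe
Op 6: insert jay -> sets bits 4 5 -> bits=110111100
Op 7: query eel -> checks bit1=1, bit3=1, bit5=1 (all 1) -> maybe
Query results in order: maybe maybe maybe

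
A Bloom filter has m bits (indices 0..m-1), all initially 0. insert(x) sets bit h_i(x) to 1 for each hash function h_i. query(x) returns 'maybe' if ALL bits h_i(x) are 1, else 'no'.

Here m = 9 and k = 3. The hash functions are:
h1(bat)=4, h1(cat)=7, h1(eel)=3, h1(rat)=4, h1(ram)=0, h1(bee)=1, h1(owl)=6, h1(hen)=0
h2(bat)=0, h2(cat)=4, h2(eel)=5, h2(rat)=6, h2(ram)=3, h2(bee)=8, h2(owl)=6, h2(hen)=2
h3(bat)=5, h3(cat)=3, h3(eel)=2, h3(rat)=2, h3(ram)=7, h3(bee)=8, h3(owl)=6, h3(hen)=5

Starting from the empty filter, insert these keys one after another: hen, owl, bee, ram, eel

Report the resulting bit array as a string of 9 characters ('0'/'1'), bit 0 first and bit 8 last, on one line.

Answer: 111101111

Derivation:
Start: bits=000000000
After insert 'hen': sets bits 0 2 5 -> bits=101001000
After insert 'owl': sets bits 6 -> bits=101001100
After insert 'bee': sets bits 1 8 -> bits=111001101
After insert 'ram': sets bits 0 3 7 -> bits=111101111
After insert 'eel': sets bits 2 3 5 -> bits=111101111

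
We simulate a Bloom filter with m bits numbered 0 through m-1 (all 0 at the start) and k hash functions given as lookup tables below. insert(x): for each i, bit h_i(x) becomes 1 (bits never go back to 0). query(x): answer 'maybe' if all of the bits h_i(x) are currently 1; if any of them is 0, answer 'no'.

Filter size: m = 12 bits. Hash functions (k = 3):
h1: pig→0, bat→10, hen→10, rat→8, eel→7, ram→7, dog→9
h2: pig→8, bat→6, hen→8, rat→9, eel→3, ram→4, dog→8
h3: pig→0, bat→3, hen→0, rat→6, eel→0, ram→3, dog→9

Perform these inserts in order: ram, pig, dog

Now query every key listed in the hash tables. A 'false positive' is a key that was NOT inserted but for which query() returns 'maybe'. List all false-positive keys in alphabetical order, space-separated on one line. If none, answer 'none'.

Start: bits=000000000000
After insert 'ram': sets bits 3 4 7 -> bits=000110010000
After insert 'pig': sets bits 0 8 -> bits=100110011000
After insert 'dog': sets bits 8 9 -> bits=100110011100
Not inserted: bat eel hen rat — query each against bits=100110011100:
query bat: checks bit3=1, bit6=0, bit10=0 (has a 0) -> no => not a false positive
query eel: checks bit0=1, bit3=1, bit7=1 (all 1) -> maybe => FALSE POSITIVE
query hen: checks bit0=1, bit8=1, bit10=0 (has a 0) -> no => not a false positive
query rat: checks bit6=0, bit8=1, bit9=1 (has a 0) -> no => not a false positive
False positives (alphabetical): eel

Answer: eel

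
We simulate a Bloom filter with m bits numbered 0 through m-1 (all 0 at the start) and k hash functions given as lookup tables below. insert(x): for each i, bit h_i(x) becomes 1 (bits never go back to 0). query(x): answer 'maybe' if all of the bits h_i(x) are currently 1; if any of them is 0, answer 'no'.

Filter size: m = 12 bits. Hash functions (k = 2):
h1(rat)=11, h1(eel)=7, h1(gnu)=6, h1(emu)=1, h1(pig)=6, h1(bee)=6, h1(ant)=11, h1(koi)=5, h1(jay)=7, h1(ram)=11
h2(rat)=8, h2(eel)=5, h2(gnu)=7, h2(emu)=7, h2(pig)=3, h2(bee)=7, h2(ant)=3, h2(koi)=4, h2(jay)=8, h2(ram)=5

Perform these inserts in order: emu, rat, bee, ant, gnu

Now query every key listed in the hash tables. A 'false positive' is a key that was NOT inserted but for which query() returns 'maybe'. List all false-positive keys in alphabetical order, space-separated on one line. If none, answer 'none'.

Start: bits=000000000000
After insert 'emu': sets bits 1 7 -> bits=010000010000
After insert 'rat': sets bits 8 11 -> bits=010000011001
After insert 'bee': sets bits 6 7 -> bits=010000111001
After insert 'ant': sets bits 3 11 -> bits=010100111001
After insert 'gnu': sets bits 6 7 -> bits=010100111001
Not inserted: eel jay koi pig ram — query each against bits=010100111001:
query eel: checks bit5=0, bit7=1 (has a 0) -> no => not a false positive
query jay: checks bit7=1, bit8=1 (all 1) -> maybe => FALSE POSITIVE
query koi: checks bit4=0, bit5=0 (has a 0) -> no => not a false positive
query pig: checks bit3=1, bit6=1 (all 1) -> maybe => FALSE POSITIVE
query ram: checks bit5=0, bit11=1 (has a 0) -> no => not a false positive
False positives (alphabetical): jay pig

Answer: jay pig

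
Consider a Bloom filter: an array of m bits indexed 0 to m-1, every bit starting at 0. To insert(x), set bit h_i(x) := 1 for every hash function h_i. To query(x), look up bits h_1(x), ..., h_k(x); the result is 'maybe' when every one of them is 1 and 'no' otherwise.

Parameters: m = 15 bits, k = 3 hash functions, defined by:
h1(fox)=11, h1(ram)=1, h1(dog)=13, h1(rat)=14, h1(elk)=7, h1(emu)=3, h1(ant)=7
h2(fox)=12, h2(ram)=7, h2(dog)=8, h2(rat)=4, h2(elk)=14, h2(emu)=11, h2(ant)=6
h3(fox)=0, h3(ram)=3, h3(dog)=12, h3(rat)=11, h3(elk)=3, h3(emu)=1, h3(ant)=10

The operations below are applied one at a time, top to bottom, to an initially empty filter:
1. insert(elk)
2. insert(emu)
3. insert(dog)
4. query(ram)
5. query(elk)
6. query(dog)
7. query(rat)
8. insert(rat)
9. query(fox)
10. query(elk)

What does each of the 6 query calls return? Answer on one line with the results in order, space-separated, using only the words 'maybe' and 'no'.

Start: bits=000000000000000
Op 1: insert elk -> sets bits 3 7 14 -> bits=000100010000001
Op 2: insert emu -> sets bits 1 3 11 -> bits=010100010001001
Op 3: insert dog -> sets bits 8 12 13 -> bits=010100011001111
Op 4: query ram -> checks bit1=1, bit3=1, bit7=1 (all 1) -> maybe
Op 5: query elk -> checks bit3=1, bit7=1, bit14=1 (all 1) -> maybe
Op 6: query dog -> checks bit8=1, bit12=1, bit13=1 (all 1) -> maybe
Op 7: query rat -> checks bit4=0, bit11=1, bit14=1 (has a 0) -> no
Op 8: insert rat -> sets bits 4 11 14 -> bits=010110011001111
Op 9: query fox -> checks bit0=0, bit11=1, bit12=1 (has a 0) -> no
Op 10: query elk -> checks bit3=1, bit7=1, bit14=1 (all 1) -> maybe
Query results in order: maybe maybe maybe no no maybe

Answer: maybe maybe maybe no no maybe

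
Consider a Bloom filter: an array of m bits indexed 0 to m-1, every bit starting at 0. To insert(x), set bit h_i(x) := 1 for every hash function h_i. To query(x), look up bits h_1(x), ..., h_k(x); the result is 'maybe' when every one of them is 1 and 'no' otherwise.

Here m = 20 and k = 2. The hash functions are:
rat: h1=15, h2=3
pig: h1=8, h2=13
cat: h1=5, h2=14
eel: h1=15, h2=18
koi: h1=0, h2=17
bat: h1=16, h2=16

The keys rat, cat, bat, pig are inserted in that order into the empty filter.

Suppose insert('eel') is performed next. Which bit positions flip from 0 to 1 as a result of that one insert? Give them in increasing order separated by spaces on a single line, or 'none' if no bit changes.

Start: bits=00000000000000000000
After insert 'rat': sets bits 3 15 -> bits=00010000000000010000
After insert 'cat': sets bits 5 14 -> bits=00010100000000110000
After insert 'bat': sets bits 16 -> bits=00010100000000111000
After insert 'pig': sets bits 8 13 -> bits=00010100100001111000
insert 'eel' would touch bits 15 18; currently bit15=1, bit18=0
Bits that are 0 among those (would change 0->1): 18

Answer: 18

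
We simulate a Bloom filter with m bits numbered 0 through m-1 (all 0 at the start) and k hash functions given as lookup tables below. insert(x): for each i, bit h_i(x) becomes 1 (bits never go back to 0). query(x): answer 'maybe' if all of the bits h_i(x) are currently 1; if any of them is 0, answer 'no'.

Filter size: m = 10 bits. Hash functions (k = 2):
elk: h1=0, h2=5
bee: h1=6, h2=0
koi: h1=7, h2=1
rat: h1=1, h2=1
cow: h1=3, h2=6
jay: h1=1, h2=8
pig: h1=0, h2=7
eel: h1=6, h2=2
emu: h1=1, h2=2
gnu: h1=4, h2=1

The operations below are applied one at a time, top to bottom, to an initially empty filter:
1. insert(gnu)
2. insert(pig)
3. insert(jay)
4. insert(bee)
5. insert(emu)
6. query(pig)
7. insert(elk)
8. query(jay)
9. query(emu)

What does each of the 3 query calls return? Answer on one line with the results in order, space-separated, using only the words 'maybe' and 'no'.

Start: bits=0000000000
Op 1: insert gnu -> sets bits 1 4 -> bits=0100100000
Op 2: insert pig -> sets bits 0 7 -> bits=1100100100
Op 3: insert jay -> sets bits 1 8 -> bits=1100100110
Op 4: insert bee -> sets bits 0 6 -> bits=1100101110
Op 5: insert emu -> sets bits 1 2 -> bits=1110101110
Op 6: query pig -> checks bit0=1, bit7=1 (all 1) -> maybe
Op 7: insert elk -> sets bits 0 5 -> bits=1110111110
Op 8: query jay -> checks bit1=1, bit8=1 (all 1) -> maybe
Op 9: query emu -> checks bit1=1, bit2=1 (all 1) -> maybe
Query results in order: maybe maybe maybe

Answer: maybe maybe maybe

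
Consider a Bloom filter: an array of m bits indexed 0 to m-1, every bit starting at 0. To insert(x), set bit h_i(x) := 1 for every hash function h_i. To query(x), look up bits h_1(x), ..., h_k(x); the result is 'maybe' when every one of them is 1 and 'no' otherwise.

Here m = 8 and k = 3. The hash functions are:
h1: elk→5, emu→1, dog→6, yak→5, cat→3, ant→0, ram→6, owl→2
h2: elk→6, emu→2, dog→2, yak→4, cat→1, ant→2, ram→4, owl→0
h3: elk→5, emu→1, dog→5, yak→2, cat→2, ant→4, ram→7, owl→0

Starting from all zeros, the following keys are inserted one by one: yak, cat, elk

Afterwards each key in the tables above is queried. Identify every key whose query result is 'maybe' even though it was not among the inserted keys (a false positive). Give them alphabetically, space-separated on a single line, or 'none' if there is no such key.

Start: bits=00000000
After insert 'yak': sets bits 2 4 5 -> bits=00101100
After insert 'cat': sets bits 1 2 3 -> bits=01111100
After insert 'elk': sets bits 5 6 -> bits=01111110
Not inserted: ant dog emu owl ram — query each against bits=01111110:
query ant: checks bit0=0, bit2=1, bit4=1 (has a 0) -> no => not a false positive
query dog: checks bit2=1, bit5=1, bit6=1 (all 1) -> maybe => FALSE POSITIVE
query emu: checks bit1=1, bit2=1 (all 1) -> maybe => FALSE POSITIVE
query owl: checks bit0=0, bit2=1 (has a 0) -> no => not a false positive
query ram: checks bit4=1, bit6=1, bit7=0 (has a 0) -> no => not a false positive
False positives (alphabetical): dog emu

Answer: dog emu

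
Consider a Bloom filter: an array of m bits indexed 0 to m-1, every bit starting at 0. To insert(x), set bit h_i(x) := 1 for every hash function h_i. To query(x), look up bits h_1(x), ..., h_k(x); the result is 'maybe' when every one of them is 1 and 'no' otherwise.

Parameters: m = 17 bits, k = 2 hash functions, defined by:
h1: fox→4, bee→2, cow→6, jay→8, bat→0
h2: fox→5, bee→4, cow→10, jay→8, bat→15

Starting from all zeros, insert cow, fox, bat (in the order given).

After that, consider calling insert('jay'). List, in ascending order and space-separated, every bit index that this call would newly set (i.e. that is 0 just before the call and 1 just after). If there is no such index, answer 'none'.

Answer: 8

Derivation:
Start: bits=00000000000000000
After insert 'cow': sets bits 6 10 -> bits=00000010001000000
After insert 'fox': sets bits 4 5 -> bits=00001110001000000
After insert 'bat': sets bits 0 15 -> bits=10001110001000010
insert 'jay' would touch bits 8; currently bit8=0
Bits that are 0 among those (would change 0->1): 8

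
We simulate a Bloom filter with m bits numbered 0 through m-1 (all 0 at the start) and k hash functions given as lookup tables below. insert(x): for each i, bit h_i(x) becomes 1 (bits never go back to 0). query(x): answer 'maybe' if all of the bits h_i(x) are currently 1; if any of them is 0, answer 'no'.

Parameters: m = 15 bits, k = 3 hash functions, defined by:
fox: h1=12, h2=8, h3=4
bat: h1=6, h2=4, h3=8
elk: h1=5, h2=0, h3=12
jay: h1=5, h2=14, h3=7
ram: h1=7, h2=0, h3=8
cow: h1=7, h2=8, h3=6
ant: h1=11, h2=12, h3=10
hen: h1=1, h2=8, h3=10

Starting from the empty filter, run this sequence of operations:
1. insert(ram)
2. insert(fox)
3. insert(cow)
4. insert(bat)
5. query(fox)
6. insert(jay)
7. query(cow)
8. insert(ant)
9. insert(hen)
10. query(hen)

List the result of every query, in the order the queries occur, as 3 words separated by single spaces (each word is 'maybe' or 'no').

Start: bits=000000000000000
Op 1: insert ram -> sets bits 0 7 8 -> bits=100000011000000
Op 2: insert fox -> sets bits 4 8 12 -> bits=100010011000100
Op 3: insert cow -> sets bits 6 7 8 -> bits=100010111000100
Op 4: insert bat -> sets bits 4 6 8 -> bits=100010111000100
Op 5: query fox -> checks bit4=1, bit8=1, bit12=1 (all 1) -> maybe
Op 6: insert jay -> sets bits 5 7 14 -> bits=100011111000101
Op 7: query cow -> checks bit6=1, bit7=1, bit8=1 (all 1) -> maybe
Op 8: insert ant -> sets bits 10 11 12 -> bits=100011111011101
Op 9: insert hen -> sets bits 1 8 10 -> bits=110011111011101
Op 10: query hen -> checks bit1=1, bit8=1, bit10=1 (all 1) -> maybe
Query results in order: maybe maybe maybe

Answer: maybe maybe maybe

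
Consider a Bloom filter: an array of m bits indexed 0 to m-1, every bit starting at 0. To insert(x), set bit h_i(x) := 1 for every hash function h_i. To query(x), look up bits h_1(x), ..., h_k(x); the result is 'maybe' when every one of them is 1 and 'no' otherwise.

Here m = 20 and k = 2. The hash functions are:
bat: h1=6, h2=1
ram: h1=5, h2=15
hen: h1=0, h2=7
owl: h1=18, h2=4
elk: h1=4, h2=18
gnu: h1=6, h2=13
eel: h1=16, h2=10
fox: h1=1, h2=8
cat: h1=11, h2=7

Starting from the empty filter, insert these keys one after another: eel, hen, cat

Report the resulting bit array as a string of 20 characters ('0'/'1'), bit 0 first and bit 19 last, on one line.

Start: bits=00000000000000000000
After insert 'eel': sets bits 10 16 -> bits=00000000001000001000
After insert 'hen': sets bits 0 7 -> bits=10000001001000001000
After insert 'cat': sets bits 7 11 -> bits=10000001001100001000

Answer: 10000001001100001000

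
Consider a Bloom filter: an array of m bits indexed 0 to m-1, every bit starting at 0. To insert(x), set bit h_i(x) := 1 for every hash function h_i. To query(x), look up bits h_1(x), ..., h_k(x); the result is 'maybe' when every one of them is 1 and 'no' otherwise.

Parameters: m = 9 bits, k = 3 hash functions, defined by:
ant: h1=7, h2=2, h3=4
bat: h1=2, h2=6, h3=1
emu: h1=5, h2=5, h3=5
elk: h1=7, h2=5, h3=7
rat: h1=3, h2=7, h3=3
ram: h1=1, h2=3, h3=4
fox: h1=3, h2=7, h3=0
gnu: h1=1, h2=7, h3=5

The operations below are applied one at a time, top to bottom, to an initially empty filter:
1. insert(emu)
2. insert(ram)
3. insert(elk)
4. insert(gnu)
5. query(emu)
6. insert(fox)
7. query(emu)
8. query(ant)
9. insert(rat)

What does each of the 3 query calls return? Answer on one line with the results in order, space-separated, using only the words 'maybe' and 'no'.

Start: bits=000000000
Op 1: insert emu -> sets bits 5 -> bits=000001000
Op 2: insert ram -> sets bits 1 3 4 -> bits=010111000
Op 3: insert elk -> sets bits 5 7 -> bits=010111010
Op 4: insert gnu -> sets bits 1 5 7 -> bits=010111010
Op 5: query emu -> checks bit5=1 (all 1) -> maybe
Op 6: insert fox -> sets bits 0 3 7 -> bits=110111010
Op 7: query emu -> checks bit5=1 (all 1) -> maybe
Op 8: query ant -> checks bit2=0, bit4=1, bit7=1 (has a 0) -> no
Op 9: insert rat -> sets bits 3 7 -> bits=110111010
Query results in order: maybe maybe no

Answer: maybe maybe no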